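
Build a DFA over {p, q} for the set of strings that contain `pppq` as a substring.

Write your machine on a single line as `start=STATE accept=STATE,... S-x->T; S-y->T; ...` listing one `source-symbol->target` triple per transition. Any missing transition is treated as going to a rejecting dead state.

start=A; accept=E; A-p->B; A-q->A; B-p->C; B-q->A; C-p->D; C-q->A; D-p->D; D-q->E; E-p->E; E-q->E

Track how much of `pppq` has been matched so far: state A is no progress, E is the absorbing accept state reached once `pppq` has occurred. Intermediate states record partial matches; on a mismatch, fall back to the longest reusable overlap.
A 5-state machine:
       p  q 
>  A   B  A 
   B   C  A 
   C   D  A 
   D   D  E 
 * E   E  E 
(> = start, * = accepting)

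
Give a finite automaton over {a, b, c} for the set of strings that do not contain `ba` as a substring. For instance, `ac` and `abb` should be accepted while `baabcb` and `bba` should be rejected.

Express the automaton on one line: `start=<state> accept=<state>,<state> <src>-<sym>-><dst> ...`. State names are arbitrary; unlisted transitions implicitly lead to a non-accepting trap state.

start=S0 accept=S0,S1 S0-a->S0 S0-b->S1 S0-c->S0 S1-a->S2 S1-b->S1 S1-c->S0 S2-a->S2 S2-b->S2 S2-c->S2

Track partial matches of the forbidden pattern `ba`. State S2 is a dead state reached once `ba` has occurred; every other state accepts. S0 means no part of `ba` is currently matched.
3 states suffice.
        a   b   c  
>* S0   S0  S1  S0 
 * S1   S2  S1  S0 
   S2   S2  S2  S2 
(> = start, * = accepting)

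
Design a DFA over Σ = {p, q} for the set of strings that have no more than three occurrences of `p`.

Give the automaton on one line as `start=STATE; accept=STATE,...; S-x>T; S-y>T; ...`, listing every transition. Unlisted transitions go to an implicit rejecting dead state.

start=s0; accept=s0,s1,s2,s3; s0-p>s1; s0-q>s0; s1-p>s2; s1-q>s1; s2-p>s3; s2-q>s2; s3-p>s4; s3-q>s3; s4-p>s4; s4-q>s4

Count `p`s, saturating at 4: states s0 through s3 mean 0 through 3 `p`s seen; s4 means more than 3. Each `p` increments (capped at s4); other symbols loop. Accept from {s0, s1, s2, s3}.
5 states suffice.
        p   q  
>* s0   s1  s0 
 * s1   s2  s1 
 * s2   s3  s2 
 * s3   s4  s3 
   s4   s4  s4 
(> = start, * = accepting)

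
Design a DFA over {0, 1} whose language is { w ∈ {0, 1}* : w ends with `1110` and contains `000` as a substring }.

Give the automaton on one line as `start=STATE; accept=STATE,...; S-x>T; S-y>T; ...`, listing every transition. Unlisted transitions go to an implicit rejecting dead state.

Handle the two conditions separately and then intersect. One (5 states) tracks how much of the suffix `1110` has currently been matched; the other (4 states) tracks whether and how much of `000` has been seen. Each combined state is a pair, one component from each; accept when both components accept. Minimizing collapses redundant product states.
With 8 states:
        0   1  
>  q0   q1  q0 
   q1   q2  q0 
   q2   q3  q0 
   q3   q3  q4 
   q4   q3  q5 
   q5   q3  q6 
   q6   q7  q6 
 * q7   q3  q4 
(> = start, * = accepting)

start=q0; accept=q7; q0-0>q1; q0-1>q0; q1-0>q2; q1-1>q0; q2-0>q3; q2-1>q0; q3-0>q3; q3-1>q4; q4-0>q3; q4-1>q5; q5-0>q3; q5-1>q6; q6-0>q7; q6-1>q6; q7-0>q3; q7-1>q4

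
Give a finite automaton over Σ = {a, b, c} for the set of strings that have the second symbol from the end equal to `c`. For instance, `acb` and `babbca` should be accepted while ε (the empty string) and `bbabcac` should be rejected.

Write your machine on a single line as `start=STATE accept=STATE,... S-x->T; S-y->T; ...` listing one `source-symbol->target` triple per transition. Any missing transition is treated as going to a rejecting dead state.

start=q0; accept=q10,q11,q12; q0-a->q1; q0-b->q2; q0-c->q3; q1-a->q4; q1-b->q5; q1-c->q6; q2-a->q7; q2-b->q8; q2-c->q9; q3-a->q10; q3-b->q11; q3-c->q12; q4-a->q4; q4-b->q5; q4-c->q6; q5-a->q7; q5-b->q8; q5-c->q9; q6-a->q10; q6-b->q11; q6-c->q12; q7-a->q4; q7-b->q5; q7-c->q6; q8-a->q7; q8-b->q8; q8-c->q9; q9-a->q10; q9-b->q11; q9-c->q12; q10-a->q4; q10-b->q5; q10-c->q6; q11-a->q7; q11-b->q8; q11-c->q9; q12-a->q10; q12-b->q11; q12-c->q12

A DFA must remember the last 2 symbols (since which symbol is second-to-last isn't known until the input ends). Use one state per possible window of the last ≤2 symbols; accept from those whose window starts with `c`.
          a    b    c  
>  q0     q1   q2   q3 
   q1     q4   q5   q6 
   q2     q7   q8   q9 
   q3    q10  q11  q12 
   q4     q4   q5   q6 
   q5     q7   q8   q9 
   q6    q10  q11  q12 
   q7     q4   q5   q6 
   q8     q7   q8   q9 
   q9    q10  q11  q12 
 * q10    q4   q5   q6 
 * q11    q7   q8   q9 
 * q12   q10  q11  q12 
(> = start, * = accepting)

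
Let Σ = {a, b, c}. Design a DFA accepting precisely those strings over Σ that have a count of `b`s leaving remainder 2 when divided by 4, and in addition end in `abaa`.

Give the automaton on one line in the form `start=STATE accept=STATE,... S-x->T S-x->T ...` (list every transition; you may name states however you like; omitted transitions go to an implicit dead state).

start=S0 accept=S7 S0-a->S0 S0-b->S1 S0-c->S0 S1-a->S2 S1-b->S3 S1-c->S1 S2-a->S2 S2-b->S4 S2-c->S1 S3-a->S3 S3-b->S5 S3-c->S3 S4-a->S6 S4-b->S5 S4-c->S3 S5-a->S5 S5-b->S0 S5-c->S5 S6-a->S7 S6-b->S5 S6-c->S3 S7-a->S3 S7-b->S5 S7-c->S3

Handle the two conditions separately and then intersect. One (4 states) tracks the count of `b`s modulo 4; the other (5 states) tracks how much of the suffix `abaa` has currently been matched. Each combined state is a pair, one component from each; accept when both components accept. Equivalent product states are then merged.
        a   b   c  
>  S0   S0  S1  S0 
   S1   S2  S3  S1 
   S2   S2  S4  S1 
   S3   S3  S5  S3 
   S4   S6  S5  S3 
   S5   S5  S0  S5 
   S6   S7  S5  S3 
 * S7   S3  S5  S3 
(> = start, * = accepting)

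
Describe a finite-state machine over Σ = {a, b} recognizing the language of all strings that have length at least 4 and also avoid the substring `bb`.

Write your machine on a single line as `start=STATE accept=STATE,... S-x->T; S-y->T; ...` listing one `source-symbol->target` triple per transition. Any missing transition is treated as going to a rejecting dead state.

start=S0; accept=S8,S9; S0-a->S1; S0-b->S2; S1-a->S3; S1-b->S4; S2-a->S3; S2-b->S5; S3-a->S6; S3-b->S7; S4-a->S6; S4-b->S5; S5-a->S5; S5-b->S5; S6-a->S8; S6-b->S9; S7-a->S8; S7-b->S5; S8-a->S8; S8-b->S9; S9-a->S8; S9-b->S5

Handle the two conditions separately and then intersect. One (6 states) tracks the input length, saturating at 5; the other (3 states) tracks partial matches of the forbidden pattern `bb`. Each combined state is a pair, one component from each; accept when both components accept. Equivalent product states are then merged.
With 10 states:
        a   b  
>  S0   S1  S2 
   S1   S3  S4 
   S2   S3  S5 
   S3   S6  S7 
   S4   S6  S5 
   S5   S5  S5 
   S6   S8  S9 
   S7   S8  S5 
 * S8   S8  S9 
 * S9   S8  S5 
(> = start, * = accepting)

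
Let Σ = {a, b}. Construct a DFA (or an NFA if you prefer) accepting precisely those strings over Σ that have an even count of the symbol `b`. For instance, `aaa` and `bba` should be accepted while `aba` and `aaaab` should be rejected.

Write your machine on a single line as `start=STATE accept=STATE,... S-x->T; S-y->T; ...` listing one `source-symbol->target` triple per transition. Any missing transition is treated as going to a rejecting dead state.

start=q0; accept=q0; q0-a->q0; q0-b->q1; q1-a->q1; q1-b->q0

Keep the running count of `b`s modulo 2: each `b` advances along the cycle q0 → q1 → q0 while other symbols loop. Accept at q0.
With 2 states:
        a   b  
>* q0   q0  q1 
   q1   q1  q0 
(> = start, * = accepting)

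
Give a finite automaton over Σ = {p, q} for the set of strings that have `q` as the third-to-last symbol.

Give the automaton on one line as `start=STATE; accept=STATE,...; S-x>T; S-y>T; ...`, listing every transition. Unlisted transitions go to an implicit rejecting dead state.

start=S0; accept=S11,S12,S13,S14; S0-p>S1; S0-q>S2; S1-p>S3; S1-q>S4; S2-p>S5; S2-q>S6; S3-p>S7; S3-q>S8; S4-p>S9; S4-q>S10; S5-p>S11; S5-q>S12; S6-p>S13; S6-q>S14; S7-p>S7; S7-q>S8; S8-p>S9; S8-q>S10; S9-p>S11; S9-q>S12; S10-p>S13; S10-q>S14; S11-p>S7; S11-q>S8; S12-p>S9; S12-q>S10; S13-p>S11; S13-q>S12; S14-p>S13; S14-q>S14

A DFA must remember the last 3 symbols (since which symbol is third-to-last isn't known until the input ends). Use one state per possible window of the last ≤3 symbols; accept from those whose window starts with `q`.
A 15-state machine:
          p    q  
>  S0     S1   S2 
   S1     S3   S4 
   S2     S5   S6 
   S3     S7   S8 
   S4     S9  S10 
   S5    S11  S12 
   S6    S13  S14 
   S7     S7   S8 
   S8     S9  S10 
   S9    S11  S12 
   S10   S13  S14 
 * S11    S7   S8 
 * S12    S9  S10 
 * S13   S11  S12 
 * S14   S13  S14 
(> = start, * = accepting)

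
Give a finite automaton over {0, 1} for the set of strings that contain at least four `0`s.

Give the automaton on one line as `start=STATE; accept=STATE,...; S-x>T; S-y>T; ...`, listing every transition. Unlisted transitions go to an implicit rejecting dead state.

Count `0`s, saturating at 5: states A through E mean 0 through 4 `0`s seen; F means more than 4. Each `0` increments (capped at F); other symbols loop. Accept from {E, F}.
A 6-state machine:
       0  1 
>  A   B  A 
   B   C  B 
   C   D  C 
   D   E  D 
 * E   F  E 
 * F   F  F 
(> = start, * = accepting)

start=A; accept=E,F; A-0>B; A-1>A; B-0>C; B-1>B; C-0>D; C-1>C; D-0>E; D-1>D; E-0>F; E-1>E; F-0>F; F-1>F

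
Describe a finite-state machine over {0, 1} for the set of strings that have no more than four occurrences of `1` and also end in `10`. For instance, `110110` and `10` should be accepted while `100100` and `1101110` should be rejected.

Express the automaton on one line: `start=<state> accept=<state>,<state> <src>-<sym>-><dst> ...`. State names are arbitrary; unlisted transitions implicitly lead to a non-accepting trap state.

Run two small machines in parallel and take their product. One (6 states) tracks the count of `1`s, saturating at 5; the other (3 states) tracks how much of the suffix `10` has currently been matched. Each combined state is a pair, one component from each; accept when both components accept. Equivalent product states are then merged.
13 states suffice.
       0  1 
>  A   A  B 
   B   C  D 
 * C   E  D 
   D   F  G 
   E   E  D 
 * F   H  G 
   G   I  J 
   H   H  G 
 * I   K  J 
   J   L  M 
   K   K  J 
 * L   M  M 
   M   M  M 
(> = start, * = accepting)

start=A accept=C,F,I,L A-0->A A-1->B B-0->C B-1->D C-0->E C-1->D D-0->F D-1->G E-0->E E-1->D F-0->H F-1->G G-0->I G-1->J H-0->H H-1->G I-0->K I-1->J J-0->L J-1->M K-0->K K-1->J L-0->M L-1->M M-0->M M-1->M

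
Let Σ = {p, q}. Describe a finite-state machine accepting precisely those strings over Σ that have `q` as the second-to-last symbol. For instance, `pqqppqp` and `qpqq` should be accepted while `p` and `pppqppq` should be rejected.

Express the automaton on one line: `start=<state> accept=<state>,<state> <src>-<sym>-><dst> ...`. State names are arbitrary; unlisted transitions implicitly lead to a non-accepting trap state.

start=S0 accept=S5,S6 S0-p->S1 S0-q->S2 S1-p->S3 S1-q->S4 S2-p->S5 S2-q->S6 S3-p->S3 S3-q->S4 S4-p->S5 S4-q->S6 S5-p->S3 S5-q->S4 S6-p->S5 S6-q->S6

Because acceptance depends on a position counted from the end, the machine has to buffer the most recent 2 symbols. Make each state the string of the last up-to-2 symbols read; on input `x` shift the window left and append `x`. Accept when the buffered window has length 2 and begins with `q`.
        p   q  
>  S0   S1  S2 
   S1   S3  S4 
   S2   S5  S6 
   S3   S3  S4 
   S4   S5  S6 
 * S5   S3  S4 
 * S6   S5  S6 
(> = start, * = accepting)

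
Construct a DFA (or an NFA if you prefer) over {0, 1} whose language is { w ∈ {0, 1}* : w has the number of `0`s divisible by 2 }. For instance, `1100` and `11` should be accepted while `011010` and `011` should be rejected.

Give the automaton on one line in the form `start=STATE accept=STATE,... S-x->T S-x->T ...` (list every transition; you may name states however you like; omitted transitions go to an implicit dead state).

start=S0 accept=S0 S0-0->S1 S0-1->S0 S1-0->S0 S1-1->S1

The only thing that matters is how many `0`s have appeared, reduced mod 2. Use one state per residue: S0 for 0, …, S1 for 1. Reading `0` moves to the next residue; anything else stays put. S0 is accepting.
2 states suffice.
        0   1  
>* S0   S1  S0 
   S1   S0  S1 
(> = start, * = accepting)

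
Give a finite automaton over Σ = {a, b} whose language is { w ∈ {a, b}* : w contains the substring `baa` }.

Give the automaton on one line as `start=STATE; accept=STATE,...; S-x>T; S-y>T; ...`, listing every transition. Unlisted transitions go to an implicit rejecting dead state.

Track how much of `baa` has been matched so far: state q0 is no progress, q3 is the absorbing accept state reached once `baa` has occurred. Intermediate states record partial matches; on a mismatch, fall back to the longest reusable overlap.
A 4-state machine:
        a   b  
>  q0   q0  q1 
   q1   q2  q1 
   q2   q3  q1 
 * q3   q3  q3 
(> = start, * = accepting)

start=q0; accept=q3; q0-a>q0; q0-b>q1; q1-a>q2; q1-b>q1; q2-a>q3; q2-b>q1; q3-a>q3; q3-b>q3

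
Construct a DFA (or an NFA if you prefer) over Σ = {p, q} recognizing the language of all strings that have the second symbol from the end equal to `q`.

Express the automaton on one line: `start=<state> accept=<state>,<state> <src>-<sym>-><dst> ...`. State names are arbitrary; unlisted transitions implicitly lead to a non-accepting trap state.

start=S0 accept=S5,S6 S0-p->S1 S0-q->S2 S1-p->S3 S1-q->S4 S2-p->S5 S2-q->S6 S3-p->S3 S3-q->S4 S4-p->S5 S4-q->S6 S5-p->S3 S5-q->S4 S6-p->S5 S6-q->S6

Because acceptance depends on a position counted from the end, the machine has to buffer the most recent 2 symbols. Make each state the string of the last up-to-2 symbols read; on input `x` shift the window left and append `x`. Accept when the buffered window has length 2 and begins with `q`.
With 7 states:
        p   q  
>  S0   S1  S2 
   S1   S3  S4 
   S2   S5  S6 
   S3   S3  S4 
   S4   S5  S6 
 * S5   S3  S4 
 * S6   S5  S6 
(> = start, * = accepting)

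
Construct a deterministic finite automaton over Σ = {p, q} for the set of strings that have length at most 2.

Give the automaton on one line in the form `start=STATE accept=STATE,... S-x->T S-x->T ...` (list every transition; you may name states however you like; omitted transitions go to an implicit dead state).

start=s0 accept=s0,s1,s2 s0-p->s1 s0-q->s1 s1-p->s2 s1-q->s2 s2-p->s3 s2-q->s3 s3-p->s3 s3-q->s3

Count input length up to 3: every symbol moves from s0 toward s3, which means 'more than 2' and absorbs. Accept from {s0, s1, s2}.
A 4-state machine:
        p   q  
>* s0   s1  s1 
 * s1   s2  s2 
 * s2   s3  s3 
   s3   s3  s3 
(> = start, * = accepting)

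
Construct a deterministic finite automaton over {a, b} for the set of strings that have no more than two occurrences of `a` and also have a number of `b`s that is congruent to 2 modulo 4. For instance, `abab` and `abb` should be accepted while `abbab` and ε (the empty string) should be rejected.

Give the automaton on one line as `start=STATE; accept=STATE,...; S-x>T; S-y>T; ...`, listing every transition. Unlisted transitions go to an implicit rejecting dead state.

start=S0; accept=S5,S8,S10; S0-a>S1; S0-b>S2; S1-a>S3; S1-b>S4; S2-a>S4; S2-b>S5; S3-a>S6; S3-b>S7; S4-a>S7; S4-b>S8; S5-a>S8; S5-b>S9; S6-a>S6; S6-b>S6; S7-a>S6; S7-b>S10; S8-a>S10; S8-b>S11; S9-a>S11; S9-b>S0; S10-a>S6; S10-b>S12; S11-a>S12; S11-b>S1; S12-a>S6; S12-b>S3

Run two small machines in parallel and take their product. The first has 4 states tracking the count of `a`s, saturating at 3; the second has 4 states tracking the count of `b`s modulo 4. A product state is a pair (one from each), accepting exactly when both do. Minimizing collapses redundant product states.
          a    b  
>  S0     S1   S2 
   S1     S3   S4 
   S2     S4   S5 
   S3     S6   S7 
   S4     S7   S8 
 * S5     S8   S9 
   S6     S6   S6 
   S7     S6  S10 
 * S8    S10  S11 
   S9    S11   S0 
 * S10    S6  S12 
   S11   S12   S1 
   S12    S6   S3 
(> = start, * = accepting)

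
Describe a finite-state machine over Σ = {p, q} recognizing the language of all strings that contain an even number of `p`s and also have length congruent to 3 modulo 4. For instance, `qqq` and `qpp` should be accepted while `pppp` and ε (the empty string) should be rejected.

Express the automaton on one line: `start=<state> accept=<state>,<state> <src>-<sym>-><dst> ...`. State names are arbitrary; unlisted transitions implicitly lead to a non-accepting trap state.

Run two small machines in parallel and take their product. The first has 2 states tracking the count of `p`s modulo 2; the second has 4 states tracking the input length modulo 4. A product state is a pair (one from each), accepting exactly when both do.
With 8 states:
        p   q  
>  S0   S1  S2 
   S1   S3  S4 
   S2   S4  S3 
   S3   S5  S6 
   S4   S6  S5 
   S5   S0  S7 
 * S6   S7  S0 
   S7   S2  S1 
(> = start, * = accepting)

start=S0 accept=S6 S0-p->S1 S0-q->S2 S1-p->S3 S1-q->S4 S2-p->S4 S2-q->S3 S3-p->S5 S3-q->S6 S4-p->S6 S4-q->S5 S5-p->S0 S5-q->S7 S6-p->S7 S6-q->S0 S7-p->S2 S7-q->S1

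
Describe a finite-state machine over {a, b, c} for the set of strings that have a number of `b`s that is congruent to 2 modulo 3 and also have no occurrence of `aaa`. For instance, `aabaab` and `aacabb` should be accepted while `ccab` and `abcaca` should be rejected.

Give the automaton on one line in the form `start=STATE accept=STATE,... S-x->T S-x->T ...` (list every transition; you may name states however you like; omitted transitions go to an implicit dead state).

Run two small machines in parallel and take their product. The first has 3 states tracking the count of `b`s modulo 3; the second has 4 states tracking partial matches of the forbidden pattern `aaa`. A product state is a pair (one from each), accepting exactly when both do.
          a    b    c  
>  q0     q1   q2   q0 
   q1     q3   q2   q0 
   q2     q4   q5   q2 
   q3     q6   q2   q0 
   q4     q7   q5   q2 
 * q5     q8   q0   q5 
   q6     q6   q9   q6 
   q7     q9   q5   q2 
 * q8    q10   q0   q5 
   q9     q9  q11   q9 
 * q10   q11   q0   q5 
   q11   q11   q6  q11 
(> = start, * = accepting)

start=q0 accept=q5,q8,q10 q0-a->q1 q0-b->q2 q0-c->q0 q1-a->q3 q1-b->q2 q1-c->q0 q2-a->q4 q2-b->q5 q2-c->q2 q3-a->q6 q3-b->q2 q3-c->q0 q4-a->q7 q4-b->q5 q4-c->q2 q5-a->q8 q5-b->q0 q5-c->q5 q6-a->q6 q6-b->q9 q6-c->q6 q7-a->q9 q7-b->q5 q7-c->q2 q8-a->q10 q8-b->q0 q8-c->q5 q9-a->q9 q9-b->q11 q9-c->q9 q10-a->q11 q10-b->q0 q10-c->q5 q11-a->q11 q11-b->q6 q11-c->q11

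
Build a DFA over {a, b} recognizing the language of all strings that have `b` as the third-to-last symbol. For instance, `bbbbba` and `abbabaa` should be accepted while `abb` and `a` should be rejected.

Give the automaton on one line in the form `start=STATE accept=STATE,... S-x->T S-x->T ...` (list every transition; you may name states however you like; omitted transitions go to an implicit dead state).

start=s0 accept=s11,s12,s13,s14 s0-a->s1 s0-b->s2 s1-a->s3 s1-b->s4 s2-a->s5 s2-b->s6 s3-a->s7 s3-b->s8 s4-a->s9 s4-b->s10 s5-a->s11 s5-b->s12 s6-a->s13 s6-b->s14 s7-a->s7 s7-b->s8 s8-a->s9 s8-b->s10 s9-a->s11 s9-b->s12 s10-a->s13 s10-b->s14 s11-a->s7 s11-b->s8 s12-a->s9 s12-b->s10 s13-a->s11 s13-b->s12 s14-a->s13 s14-b->s14

Because acceptance depends on a position counted from the end, the machine has to buffer the most recent 3 symbols. Make each state the string of the last up-to-3 symbols read; on input `x` shift the window left and append `x`. Accept when the buffered window has length 3 and begins with `b`.
          a    b  
>  s0     s1   s2 
   s1     s3   s4 
   s2     s5   s6 
   s3     s7   s8 
   s4     s9  s10 
   s5    s11  s12 
   s6    s13  s14 
   s7     s7   s8 
   s8     s9  s10 
   s9    s11  s12 
   s10   s13  s14 
 * s11    s7   s8 
 * s12    s9  s10 
 * s13   s11  s12 
 * s14   s13  s14 
(> = start, * = accepting)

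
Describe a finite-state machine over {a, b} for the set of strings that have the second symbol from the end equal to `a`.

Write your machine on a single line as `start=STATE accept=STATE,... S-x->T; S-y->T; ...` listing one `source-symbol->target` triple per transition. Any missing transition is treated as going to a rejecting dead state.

start=q0; accept=q3,q4; q0-a->q1; q0-b->q2; q1-a->q3; q1-b->q4; q2-a->q5; q2-b->q6; q3-a->q3; q3-b->q4; q4-a->q5; q4-b->q6; q5-a->q3; q5-b->q4; q6-a->q5; q6-b->q6

Because acceptance depends on a position counted from the end, the machine has to buffer the most recent 2 symbols. Make each state the string of the last up-to-2 symbols read; on input `x` shift the window left and append `x`. Accept when the buffered window has length 2 and begins with `a`.
        a   b  
>  q0   q1  q2 
   q1   q3  q4 
   q2   q5  q6 
 * q3   q3  q4 
 * q4   q5  q6 
   q5   q3  q4 
   q6   q5  q6 
(> = start, * = accepting)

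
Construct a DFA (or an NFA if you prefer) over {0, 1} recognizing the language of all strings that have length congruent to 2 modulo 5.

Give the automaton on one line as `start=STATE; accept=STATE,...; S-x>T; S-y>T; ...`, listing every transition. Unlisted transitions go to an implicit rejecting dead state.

start=q0; accept=q2; q0-0>q1; q0-1>q1; q1-0>q2; q1-1>q2; q2-0>q3; q2-1>q3; q3-0>q4; q3-1>q4; q4-0>q0; q4-1>q0

Only the length mod 5 matters, so use a 5-cycle: from any state, every input symbol moves to the next state, wrapping q4 back to q0. Mark q2 accepting.
With 5 states:
        0   1  
>  q0   q1  q1 
   q1   q2  q2 
 * q2   q3  q3 
   q3   q4  q4 
   q4   q0  q0 
(> = start, * = accepting)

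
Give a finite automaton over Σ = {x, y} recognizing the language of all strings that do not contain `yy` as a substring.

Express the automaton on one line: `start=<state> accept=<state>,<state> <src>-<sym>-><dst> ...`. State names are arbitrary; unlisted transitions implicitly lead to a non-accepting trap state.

start=s0 accept=s0,s1 s0-x->s0 s0-y->s1 s1-x->s0 s1-y->s2 s2-x->s2 s2-y->s2

Track partial matches of the forbidden pattern `yy`. State s2 is a dead state reached once `yy` has occurred; every other state accepts. s0 means no part of `yy` is currently matched.
A 3-state machine:
        x   y  
>* s0   s0  s1 
 * s1   s0  s2 
   s2   s2  s2 
(> = start, * = accepting)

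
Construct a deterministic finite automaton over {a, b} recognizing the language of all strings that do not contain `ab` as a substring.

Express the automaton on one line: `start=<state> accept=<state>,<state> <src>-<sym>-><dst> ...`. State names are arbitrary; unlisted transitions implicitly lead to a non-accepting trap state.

start=q0 accept=q0,q1 q0-a->q1 q0-b->q0 q1-a->q1 q1-b->q2 q2-a->q2 q2-b->q2

This is the complement of 'contains `ab`'. Use the same substring-matching states — q0 through q2 holding how much of `ab` has just been matched — but flip the accepting set: everything except the trap q2 accepts.
3 states suffice.
        a   b  
>* q0   q1  q0 
 * q1   q1  q2 
   q2   q2  q2 
(> = start, * = accepting)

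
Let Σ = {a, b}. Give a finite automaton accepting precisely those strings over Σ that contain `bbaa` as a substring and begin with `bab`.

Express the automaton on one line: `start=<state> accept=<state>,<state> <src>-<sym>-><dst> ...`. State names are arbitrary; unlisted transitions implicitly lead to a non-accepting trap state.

start=s0 accept=s12 s0-a->s1 s0-b->s2 s1-a->s1 s1-b->s3 s2-a->s4 s2-b->s5 s3-a->s1 s3-b->s5 s4-a->s1 s4-b->s6 s5-a->s7 s5-b->s5 s6-a->s8 s6-b->s9 s7-a->s10 s7-b->s3 s8-a->s8 s8-b->s6 s9-a->s11 s9-b->s9 s10-a->s10 s10-b->s10 s11-a->s12 s11-b->s6 s12-a->s12 s12-b->s12

Build one automaton per condition and run them in lockstep. One (5 states) tracks whether and how much of `bbaa` has been seen; the other (5 states) tracks whether the input so far still matches the prefix `bab`. Each combined state is a pair, one component from each; accept when both components accept.
13 states suffice.
          a    b  
>  s0     s1   s2 
   s1     s1   s3 
   s2     s4   s5 
   s3     s1   s5 
   s4     s1   s6 
   s5     s7   s5 
   s6     s8   s9 
   s7    s10   s3 
   s8     s8   s6 
   s9    s11   s9 
   s10   s10  s10 
   s11   s12   s6 
 * s12   s12  s12 
(> = start, * = accepting)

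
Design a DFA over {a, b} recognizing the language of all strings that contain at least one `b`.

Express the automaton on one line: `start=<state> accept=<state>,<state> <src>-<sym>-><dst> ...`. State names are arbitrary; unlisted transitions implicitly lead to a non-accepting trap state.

start=S0 accept=S1,S2 S0-a->S0 S0-b->S1 S1-a->S1 S1-b->S2 S2-a->S2 S2-b->S2

Only the number of `b`s matters, and only up to 2. Make a chain S0 → S1 → S2 advanced by each `b` (with S2 absorbing); every other symbol self-loops. The accepting set is {S1, S2}.
3 states suffice.
        a   b  
>  S0   S0  S1 
 * S1   S1  S2 
 * S2   S2  S2 
(> = start, * = accepting)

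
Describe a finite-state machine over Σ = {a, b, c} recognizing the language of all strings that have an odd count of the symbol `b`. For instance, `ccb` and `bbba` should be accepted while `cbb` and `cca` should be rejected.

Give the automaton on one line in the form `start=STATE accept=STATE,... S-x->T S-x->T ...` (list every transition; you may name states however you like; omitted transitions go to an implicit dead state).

Keep the running count of `b`s modulo 2: each `b` advances along the cycle s0 → s1 → s0 while other symbols loop. Accept at s1.
A 2-state machine:
        a   b   c  
>  s0   s0  s1  s0 
 * s1   s1  s0  s1 
(> = start, * = accepting)

start=s0 accept=s1 s0-a->s0 s0-b->s1 s0-c->s0 s1-a->s1 s1-b->s0 s1-c->s1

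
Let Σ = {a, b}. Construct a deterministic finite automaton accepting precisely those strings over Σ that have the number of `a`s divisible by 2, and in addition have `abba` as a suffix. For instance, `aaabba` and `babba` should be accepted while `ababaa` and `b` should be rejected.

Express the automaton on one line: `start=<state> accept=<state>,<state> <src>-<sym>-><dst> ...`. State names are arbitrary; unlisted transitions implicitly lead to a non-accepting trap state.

start=q0 accept=q4 q0-a->q1 q0-b->q0 q1-a->q0 q1-b->q2 q2-a->q0 q2-b->q3 q3-a->q4 q3-b->q5 q4-a->q1 q4-b->q0 q5-a->q0 q5-b->q5

Handle the two conditions separately and then intersect. One (2 states) tracks the count of `a`s modulo 2; the other (5 states) tracks how much of the suffix `abba` has currently been matched. Each combined state is a pair, one component from each; accept when both components accept. Minimizing collapses redundant product states.
6 states suffice.
        a   b  
>  q0   q1  q0 
   q1   q0  q2 
   q2   q0  q3 
   q3   q4  q5 
 * q4   q1  q0 
   q5   q0  q5 
(> = start, * = accepting)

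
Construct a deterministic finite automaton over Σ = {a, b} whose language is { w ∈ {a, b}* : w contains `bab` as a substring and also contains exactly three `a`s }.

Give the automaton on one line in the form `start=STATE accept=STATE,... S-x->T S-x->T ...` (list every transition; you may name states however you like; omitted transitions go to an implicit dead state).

Handle the two conditions separately and then intersect. One (4 states) tracks whether and how much of `bab` has been seen; the other (5 states) tracks the count of `a`s, saturating at 4. Each combined state is a pair, one component from each; accept when both components accept.
          a    b  
>  q0     q1   q2 
   q1     q3   q4 
   q2     q5   q2 
   q3     q6   q7 
   q4     q8   q4 
   q5     q3   q9 
   q6    q10  q11 
   q7    q12   q7 
   q8     q6  q13 
   q9    q13   q9 
   q10   q10  q14 
   q11   q15  q11 
   q12   q10  q16 
   q13   q16  q13 
   q14   q15  q14 
   q15   q10  q17 
 * q16   q17  q16 
   q17   q17  q17 
(> = start, * = accepting)

start=q0 accept=q16 q0-a->q1 q0-b->q2 q1-a->q3 q1-b->q4 q2-a->q5 q2-b->q2 q3-a->q6 q3-b->q7 q4-a->q8 q4-b->q4 q5-a->q3 q5-b->q9 q6-a->q10 q6-b->q11 q7-a->q12 q7-b->q7 q8-a->q6 q8-b->q13 q9-a->q13 q9-b->q9 q10-a->q10 q10-b->q14 q11-a->q15 q11-b->q11 q12-a->q10 q12-b->q16 q13-a->q16 q13-b->q13 q14-a->q15 q14-b->q14 q15-a->q10 q15-b->q17 q16-a->q17 q16-b->q16 q17-a->q17 q17-b->q17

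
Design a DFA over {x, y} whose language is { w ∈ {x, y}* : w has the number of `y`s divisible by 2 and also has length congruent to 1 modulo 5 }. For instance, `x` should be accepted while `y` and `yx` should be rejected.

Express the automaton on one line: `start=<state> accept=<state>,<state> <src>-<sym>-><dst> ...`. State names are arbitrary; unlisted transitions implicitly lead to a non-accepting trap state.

Run two small machines in parallel and take their product. One (2 states) tracks the count of `y`s modulo 2; the other (5 states) tracks the input length modulo 5. Each combined state is a pair, one component from each; accept when both components accept.
With 10 states:
        x   y  
>  q0   q1  q2 
 * q1   q3  q4 
   q2   q4  q3 
   q3   q5  q6 
   q4   q6  q5 
   q5   q7  q8 
   q6   q8  q7 
   q7   q0  q9 
   q8   q9  q0 
   q9   q2  q1 
(> = start, * = accepting)

start=q0 accept=q1 q0-x->q1 q0-y->q2 q1-x->q3 q1-y->q4 q2-x->q4 q2-y->q3 q3-x->q5 q3-y->q6 q4-x->q6 q4-y->q5 q5-x->q7 q5-y->q8 q6-x->q8 q6-y->q7 q7-x->q0 q7-y->q9 q8-x->q9 q8-y->q0 q9-x->q2 q9-y->q1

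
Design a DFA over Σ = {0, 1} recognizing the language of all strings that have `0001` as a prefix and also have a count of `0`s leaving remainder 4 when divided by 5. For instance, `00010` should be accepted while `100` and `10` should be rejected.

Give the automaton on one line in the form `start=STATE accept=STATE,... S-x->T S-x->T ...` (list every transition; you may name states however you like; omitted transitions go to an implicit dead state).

Run two small machines in parallel and take their product. The first has 6 states tracking whether the input so far still matches the prefix `0001`; the second has 5 states tracking the count of `0`s modulo 5. A product state is a pair (one from each), accepting exactly when both do. Minimizing collapses redundant product states.
With 10 states:
        0   1  
>  S0   S1  S2 
   S1   S3  S2 
   S2   S2  S2 
   S3   S4  S2 
   S4   S2  S5 
   S5   S6  S5 
 * S6   S7  S6 
   S7   S8  S7 
   S8   S9  S8 
   S9   S5  S9 
(> = start, * = accepting)

start=S0 accept=S6 S0-0->S1 S0-1->S2 S1-0->S3 S1-1->S2 S2-0->S2 S2-1->S2 S3-0->S4 S3-1->S2 S4-0->S2 S4-1->S5 S5-0->S6 S5-1->S5 S6-0->S7 S6-1->S6 S7-0->S8 S7-1->S7 S8-0->S9 S8-1->S8 S9-0->S5 S9-1->S9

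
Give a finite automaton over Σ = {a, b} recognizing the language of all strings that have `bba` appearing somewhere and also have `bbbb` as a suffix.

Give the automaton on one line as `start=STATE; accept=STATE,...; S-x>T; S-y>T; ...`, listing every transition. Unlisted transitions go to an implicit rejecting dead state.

start=S0; accept=S7; S0-a>S0; S0-b>S1; S1-a>S0; S1-b>S2; S2-a>S3; S2-b>S2; S3-a>S3; S3-b>S4; S4-a>S3; S4-b>S5; S5-a>S3; S5-b>S6; S6-a>S3; S6-b>S7; S7-a>S3; S7-b>S7

Handle the two conditions separately and then intersect. The first has 4 states tracking whether and how much of `bba` has been seen; the second has 5 states tracking how much of the suffix `bbbb` has currently been matched. A product state is a pair (one from each), accepting exactly when both do. Equivalent product states are then merged.
An 8-state machine:
        a   b  
>  S0   S0  S1 
   S1   S0  S2 
   S2   S3  S2 
   S3   S3  S4 
   S4   S3  S5 
   S5   S3  S6 
   S6   S3  S7 
 * S7   S3  S7 
(> = start, * = accepting)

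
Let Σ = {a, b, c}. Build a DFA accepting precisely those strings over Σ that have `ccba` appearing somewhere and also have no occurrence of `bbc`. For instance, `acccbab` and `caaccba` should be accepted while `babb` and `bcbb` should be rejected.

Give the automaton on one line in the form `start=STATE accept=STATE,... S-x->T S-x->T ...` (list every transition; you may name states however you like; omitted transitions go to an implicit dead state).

Run two small machines in parallel and take their product. One (5 states) tracks whether and how much of `ccba` has been seen; the other (4 states) tracks partial matches of the forbidden pattern `bbc`. Each combined state is a pair, one component from each; accept when both components accept. After merging equivalent states the machine shrinks.
10 states suffice.
        a   b   c  
>  s0   s0  s1  s2 
   s1   s0  s3  s2 
   s2   s0  s1  s4 
   s3   s0  s3  s5 
   s4   s0  s6  s4 
   s5   s5  s5  s5 
   s6   s7  s3  s2 
 * s7   s7  s8  s7 
 * s8   s7  s9  s7 
 * s9   s7  s9  s5 
(> = start, * = accepting)

start=s0 accept=s7,s8,s9 s0-a->s0 s0-b->s1 s0-c->s2 s1-a->s0 s1-b->s3 s1-c->s2 s2-a->s0 s2-b->s1 s2-c->s4 s3-a->s0 s3-b->s3 s3-c->s5 s4-a->s0 s4-b->s6 s4-c->s4 s5-a->s5 s5-b->s5 s5-c->s5 s6-a->s7 s6-b->s3 s6-c->s2 s7-a->s7 s7-b->s8 s7-c->s7 s8-a->s7 s8-b->s9 s8-c->s7 s9-a->s7 s9-b->s9 s9-c->s5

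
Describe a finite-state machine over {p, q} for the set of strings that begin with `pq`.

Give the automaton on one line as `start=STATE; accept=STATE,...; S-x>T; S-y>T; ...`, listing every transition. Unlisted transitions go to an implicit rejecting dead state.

start=S0; accept=S2; S0-p>S1; S0-q>S3; S1-p>S3; S1-q>S2; S2-p>S2; S2-q>S2; S3-p>S3; S3-q>S3

Walk along `pq` while the input agrees: from S0 take `p` to S1, and so on. Any deviation drops to the rejecting sink S3. Once S2 is reached the prefix is confirmed and every continuation is accepted.
4 states suffice.
        p   q  
>  S0   S1  S3 
   S1   S3  S2 
 * S2   S2  S2 
   S3   S3  S3 
(> = start, * = accepting)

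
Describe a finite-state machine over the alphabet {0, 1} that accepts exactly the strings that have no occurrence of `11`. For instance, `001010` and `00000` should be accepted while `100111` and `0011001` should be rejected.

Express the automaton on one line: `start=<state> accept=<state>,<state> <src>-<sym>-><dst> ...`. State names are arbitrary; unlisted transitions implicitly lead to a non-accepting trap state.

start=A accept=A,B A-0->A A-1->B B-0->A B-1->C C-0->C C-1->C

Track partial matches of the forbidden pattern `11`. State C is a dead state reached once `11` has occurred; every other state accepts. A means no part of `11` is currently matched.
       0  1 
>* A   A  B 
 * B   A  C 
   C   C  C 
(> = start, * = accepting)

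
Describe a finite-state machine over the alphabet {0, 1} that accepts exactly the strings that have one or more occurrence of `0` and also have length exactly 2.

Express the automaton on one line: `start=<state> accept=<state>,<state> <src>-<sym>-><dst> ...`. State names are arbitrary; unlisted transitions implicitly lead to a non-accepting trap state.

Handle the two conditions separately and then intersect. One (3 states) tracks the count of `0`s, saturating at 2; the other (4 states) tracks the input length, saturating at 3. Each combined state is a pair, one component from each; accept when both components accept.
With 9 states:
       0  1 
>  A   B  C 
   B   D  E 
   C   E  F 
 * D   G  G 
 * E   G  H 
   F   H  I 
   G   G  G 
   H   G  H 
   I   H  I 
(> = start, * = accepting)

start=A accept=D,E A-0->B A-1->C B-0->D B-1->E C-0->E C-1->F D-0->G D-1->G E-0->G E-1->H F-0->H F-1->I G-0->G G-1->G H-0->G H-1->H I-0->H I-1->I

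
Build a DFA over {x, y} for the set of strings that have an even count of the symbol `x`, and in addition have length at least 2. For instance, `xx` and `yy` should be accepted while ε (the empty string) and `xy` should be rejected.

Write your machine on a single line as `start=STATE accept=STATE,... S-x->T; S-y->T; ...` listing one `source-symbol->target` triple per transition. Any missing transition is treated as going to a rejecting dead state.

Build one automaton per condition and run them in lockstep. One (2 states) tracks the count of `x`s modulo 2; the other (4 states) tracks the input length, saturating at 3. Each combined state is a pair, one component from each; accept when both components accept. After merging equivalent states the machine shrinks.
        x   y  
>  s0   s1  s2 
   s1   s3  s1 
   s2   s1  s3 
 * s3   s1  s3 
(> = start, * = accepting)

start=s0; accept=s3; s0-x->s1; s0-y->s2; s1-x->s3; s1-y->s1; s2-x->s1; s2-y->s3; s3-x->s1; s3-y->s3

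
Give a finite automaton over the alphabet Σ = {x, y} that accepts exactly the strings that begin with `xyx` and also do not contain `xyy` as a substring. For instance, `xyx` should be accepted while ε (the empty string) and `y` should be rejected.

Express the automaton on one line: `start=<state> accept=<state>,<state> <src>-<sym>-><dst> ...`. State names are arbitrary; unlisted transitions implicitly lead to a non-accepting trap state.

Run two small machines in parallel and take their product. The first has 5 states tracking whether the input so far still matches the prefix `xyx`; the second has 4 states tracking partial matches of the forbidden pattern `xyy`. A product state is a pair (one from each), accepting exactly when both do.
A 10-state machine:
        x   y  
>  q0   q1  q2 
   q1   q3  q4 
   q2   q3  q2 
   q3   q3  q5 
   q4   q6  q7 
   q5   q3  q7 
 * q6   q6  q8 
   q7   q7  q7 
 * q8   q6  q9 
   q9   q9  q9 
(> = start, * = accepting)

start=q0 accept=q6,q8 q0-x->q1 q0-y->q2 q1-x->q3 q1-y->q4 q2-x->q3 q2-y->q2 q3-x->q3 q3-y->q5 q4-x->q6 q4-y->q7 q5-x->q3 q5-y->q7 q6-x->q6 q6-y->q8 q7-x->q7 q7-y->q7 q8-x->q6 q8-y->q9 q9-x->q9 q9-y->q9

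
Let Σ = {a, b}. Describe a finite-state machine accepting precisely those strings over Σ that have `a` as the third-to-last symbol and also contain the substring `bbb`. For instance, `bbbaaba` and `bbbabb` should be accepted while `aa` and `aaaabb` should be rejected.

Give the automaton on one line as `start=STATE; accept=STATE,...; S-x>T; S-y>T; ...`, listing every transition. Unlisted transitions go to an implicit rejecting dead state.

start=q0; accept=q7,q8,q9,q10; q0-a>q0; q0-b>q1; q1-a>q0; q1-b>q2; q2-a>q0; q2-b>q3; q3-a>q4; q3-b>q3; q4-a>q5; q4-b>q6; q5-a>q7; q5-b>q8; q6-a>q9; q6-b>q10; q7-a>q7; q7-b>q8; q8-a>q9; q8-b>q10; q9-a>q5; q9-b>q6; q10-a>q4; q10-b>q3

Build one automaton per condition and run them in lockstep. The first has 15 states tracking the last 3 symbols read; the second has 4 states tracking whether and how much of `bbb` has been seen. A product state is a pair (one from each), accepting exactly when both do. Equivalent product states are then merged.
With 11 states:
          a    b  
>  q0     q0   q1 
   q1     q0   q2 
   q2     q0   q3 
   q3     q4   q3 
   q4     q5   q6 
   q5     q7   q8 
   q6     q9  q10 
 * q7     q7   q8 
 * q8     q9  q10 
 * q9     q5   q6 
 * q10    q4   q3 
(> = start, * = accepting)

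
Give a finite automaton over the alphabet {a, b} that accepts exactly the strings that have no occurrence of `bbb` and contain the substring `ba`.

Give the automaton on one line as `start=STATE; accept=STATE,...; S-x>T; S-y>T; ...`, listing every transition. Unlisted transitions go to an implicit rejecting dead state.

start=q0; accept=q2,q4,q6; q0-a>q0; q0-b>q1; q1-a>q2; q1-b>q3; q2-a>q2; q2-b>q4; q3-a>q2; q3-b>q5; q4-a>q2; q4-b>q6; q5-a>q5; q5-b>q5; q6-a>q2; q6-b>q5

Run two small machines in parallel and take their product. The first has 4 states tracking partial matches of the forbidden pattern `bbb`; the second has 3 states tracking whether and how much of `ba` has been seen. A product state is a pair (one from each), accepting exactly when both do. After merging equivalent states the machine shrinks.
        a   b  
>  q0   q0  q1 
   q1   q2  q3 
 * q2   q2  q4 
   q3   q2  q5 
 * q4   q2  q6 
   q5   q5  q5 
 * q6   q2  q5 
(> = start, * = accepting)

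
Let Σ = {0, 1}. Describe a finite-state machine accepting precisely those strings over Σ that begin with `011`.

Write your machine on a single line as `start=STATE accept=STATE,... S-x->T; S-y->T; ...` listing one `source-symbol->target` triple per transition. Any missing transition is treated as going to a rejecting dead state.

Walk along `011` while the input agrees: from s0 take `0` to s1, and so on. Any deviation drops to the rejecting sink s4. Once s3 is reached the prefix is confirmed and every continuation is accepted.
        0   1  
>  s0   s1  s4 
   s1   s4  s2 
   s2   s4  s3 
 * s3   s3  s3 
   s4   s4  s4 
(> = start, * = accepting)

start=s0; accept=s3; s0-0->s1; s0-1->s4; s1-0->s4; s1-1->s2; s2-0->s4; s2-1->s3; s3-0->s3; s3-1->s3; s4-0->s4; s4-1->s4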